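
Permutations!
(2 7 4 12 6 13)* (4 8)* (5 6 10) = (2 7 8 4 12 10 5 6 13) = [0, 1, 7, 3, 12, 6, 13, 8, 4, 9, 5, 11, 10, 2]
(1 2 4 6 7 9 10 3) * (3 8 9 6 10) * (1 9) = (1 2 4 10 8)(3 9)(6 7) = [0, 2, 4, 9, 10, 5, 7, 6, 1, 3, 8]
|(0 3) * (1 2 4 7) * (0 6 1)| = |(0 3 6 1 2 4 7)| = 7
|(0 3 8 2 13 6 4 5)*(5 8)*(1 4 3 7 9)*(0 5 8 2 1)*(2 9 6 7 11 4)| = 28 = |(0 11 4 9)(1 2 13 7 6 3 8)|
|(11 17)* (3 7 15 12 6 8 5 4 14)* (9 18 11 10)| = 45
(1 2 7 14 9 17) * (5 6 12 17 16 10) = (1 2 7 14 9 16 10 5 6 12 17) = [0, 2, 7, 3, 4, 6, 12, 14, 8, 16, 5, 11, 17, 13, 9, 15, 10, 1]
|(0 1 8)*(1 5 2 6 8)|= 5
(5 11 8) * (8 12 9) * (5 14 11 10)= (5 10)(8 14 11 12 9)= [0, 1, 2, 3, 4, 10, 6, 7, 14, 8, 5, 12, 9, 13, 11]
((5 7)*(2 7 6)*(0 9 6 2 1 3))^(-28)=(0 6 3 9 1)(2 5 7)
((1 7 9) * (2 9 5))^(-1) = (1 9 2 5 7) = ((1 7 5 2 9))^(-1)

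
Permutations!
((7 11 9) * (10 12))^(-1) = (7 9 11)(10 12)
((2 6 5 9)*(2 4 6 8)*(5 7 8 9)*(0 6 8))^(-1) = (0 7 6)(2 8 4 9)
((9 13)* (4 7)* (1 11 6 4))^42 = (13)(1 6 7 11 4) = ((1 11 6 4 7)(9 13))^42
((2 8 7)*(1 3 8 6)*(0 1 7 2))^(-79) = ((0 1 3 8 2 6 7))^(-79) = (0 6 8 1 7 2 3)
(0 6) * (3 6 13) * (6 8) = (0 13 3 8 6) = [13, 1, 2, 8, 4, 5, 0, 7, 6, 9, 10, 11, 12, 3]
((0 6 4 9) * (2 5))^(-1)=((0 6 4 9)(2 5))^(-1)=(0 9 4 6)(2 5)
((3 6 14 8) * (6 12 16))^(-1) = (3 8 14 6 16 12)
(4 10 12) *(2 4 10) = (2 4)(10 12) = [0, 1, 4, 3, 2, 5, 6, 7, 8, 9, 12, 11, 10]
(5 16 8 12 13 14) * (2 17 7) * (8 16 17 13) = (2 13 14 5 17 7)(8 12) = [0, 1, 13, 3, 4, 17, 6, 2, 12, 9, 10, 11, 8, 14, 5, 15, 16, 7]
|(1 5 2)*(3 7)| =|(1 5 2)(3 7)| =6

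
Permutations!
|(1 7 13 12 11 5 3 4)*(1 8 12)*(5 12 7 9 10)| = 18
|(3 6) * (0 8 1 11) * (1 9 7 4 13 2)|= 18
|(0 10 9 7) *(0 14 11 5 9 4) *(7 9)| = 12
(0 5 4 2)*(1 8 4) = (0 5 1 8 4 2) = [5, 8, 0, 3, 2, 1, 6, 7, 4]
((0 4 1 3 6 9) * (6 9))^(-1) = ((0 4 1 3 9))^(-1) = (0 9 3 1 4)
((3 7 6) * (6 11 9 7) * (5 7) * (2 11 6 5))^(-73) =((2 11 9)(3 5 7 6))^(-73) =(2 9 11)(3 6 7 5)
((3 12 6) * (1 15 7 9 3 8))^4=(1 3)(6 7)(8 9)(12 15)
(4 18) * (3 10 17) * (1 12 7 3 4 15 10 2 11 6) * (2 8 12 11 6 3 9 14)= [0, 11, 6, 8, 18, 5, 1, 9, 12, 14, 17, 3, 7, 13, 2, 10, 16, 4, 15]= (1 11 3 8 12 7 9 14 2 6)(4 18 15 10 17)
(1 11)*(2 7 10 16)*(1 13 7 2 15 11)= (7 10 16 15 11 13)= [0, 1, 2, 3, 4, 5, 6, 10, 8, 9, 16, 13, 12, 7, 14, 11, 15]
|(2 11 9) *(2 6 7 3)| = |(2 11 9 6 7 3)| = 6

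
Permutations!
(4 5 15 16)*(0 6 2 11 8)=(0 6 2 11 8)(4 5 15 16)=[6, 1, 11, 3, 5, 15, 2, 7, 0, 9, 10, 8, 12, 13, 14, 16, 4]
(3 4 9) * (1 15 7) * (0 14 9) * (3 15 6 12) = (0 14 9 15 7 1 6 12 3 4) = [14, 6, 2, 4, 0, 5, 12, 1, 8, 15, 10, 11, 3, 13, 9, 7]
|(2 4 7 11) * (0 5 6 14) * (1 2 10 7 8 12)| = 60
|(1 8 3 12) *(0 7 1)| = 6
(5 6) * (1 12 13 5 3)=(1 12 13 5 6 3)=[0, 12, 2, 1, 4, 6, 3, 7, 8, 9, 10, 11, 13, 5]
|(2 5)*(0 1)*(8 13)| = 2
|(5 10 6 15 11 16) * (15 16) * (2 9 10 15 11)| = |(2 9 10 6 16 5 15)| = 7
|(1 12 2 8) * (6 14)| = 4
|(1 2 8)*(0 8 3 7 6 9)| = 8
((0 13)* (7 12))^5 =((0 13)(7 12))^5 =(0 13)(7 12)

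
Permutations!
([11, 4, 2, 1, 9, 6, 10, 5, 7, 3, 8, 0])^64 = [0, 1, 2, 3, 4, 7, 5, 8, 10, 9, 6, 11]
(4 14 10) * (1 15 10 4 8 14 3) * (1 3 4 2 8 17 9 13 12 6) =(1 15 10 17 9 13 12 6)(2 8 14) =[0, 15, 8, 3, 4, 5, 1, 7, 14, 13, 17, 11, 6, 12, 2, 10, 16, 9]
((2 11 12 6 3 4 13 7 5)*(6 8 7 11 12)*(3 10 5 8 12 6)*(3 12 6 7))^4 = (2 4 6 7 13 10 8 11 5 3 12)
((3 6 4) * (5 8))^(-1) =((3 6 4)(5 8))^(-1) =(3 4 6)(5 8)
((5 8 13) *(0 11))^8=(5 13 8)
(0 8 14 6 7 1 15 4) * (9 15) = (0 8 14 6 7 1 9 15 4) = [8, 9, 2, 3, 0, 5, 7, 1, 14, 15, 10, 11, 12, 13, 6, 4]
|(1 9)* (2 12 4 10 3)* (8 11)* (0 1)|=30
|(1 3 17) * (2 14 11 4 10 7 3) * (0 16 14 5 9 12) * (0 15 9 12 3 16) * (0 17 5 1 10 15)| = |(0 17 10 7 16 14 11 4 15 9 3 5 12)(1 2)| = 26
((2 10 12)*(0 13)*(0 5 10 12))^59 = (0 10 5 13)(2 12)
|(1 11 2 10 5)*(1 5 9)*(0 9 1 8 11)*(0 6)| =|(0 9 8 11 2 10 1 6)| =8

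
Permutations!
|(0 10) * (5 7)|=|(0 10)(5 7)|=2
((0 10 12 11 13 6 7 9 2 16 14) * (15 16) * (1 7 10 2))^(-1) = (0 14 16 15 2)(1 9 7)(6 13 11 12 10)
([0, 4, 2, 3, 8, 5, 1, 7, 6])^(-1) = [0, 6, 2, 3, 1, 5, 8, 7, 4]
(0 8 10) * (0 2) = (0 8 10 2) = [8, 1, 0, 3, 4, 5, 6, 7, 10, 9, 2]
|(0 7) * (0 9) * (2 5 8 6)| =12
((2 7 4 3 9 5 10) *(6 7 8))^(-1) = ((2 8 6 7 4 3 9 5 10))^(-1) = (2 10 5 9 3 4 7 6 8)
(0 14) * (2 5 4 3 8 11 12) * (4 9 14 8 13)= (0 8 11 12 2 5 9 14)(3 13 4)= [8, 1, 5, 13, 3, 9, 6, 7, 11, 14, 10, 12, 2, 4, 0]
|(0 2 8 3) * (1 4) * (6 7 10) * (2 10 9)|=|(0 10 6 7 9 2 8 3)(1 4)|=8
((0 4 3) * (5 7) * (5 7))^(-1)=((7)(0 4 3))^(-1)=(7)(0 3 4)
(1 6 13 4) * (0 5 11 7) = (0 5 11 7)(1 6 13 4) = [5, 6, 2, 3, 1, 11, 13, 0, 8, 9, 10, 7, 12, 4]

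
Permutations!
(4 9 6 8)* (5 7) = (4 9 6 8)(5 7) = [0, 1, 2, 3, 9, 7, 8, 5, 4, 6]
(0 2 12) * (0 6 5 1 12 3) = (0 2 3)(1 12 6 5) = [2, 12, 3, 0, 4, 1, 5, 7, 8, 9, 10, 11, 6]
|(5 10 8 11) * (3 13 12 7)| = |(3 13 12 7)(5 10 8 11)| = 4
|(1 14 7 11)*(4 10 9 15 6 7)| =|(1 14 4 10 9 15 6 7 11)| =9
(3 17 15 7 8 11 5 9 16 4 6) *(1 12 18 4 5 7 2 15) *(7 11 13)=[0, 12, 15, 17, 6, 9, 3, 8, 13, 16, 10, 11, 18, 7, 14, 2, 5, 1, 4]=(1 12 18 4 6 3 17)(2 15)(5 9 16)(7 8 13)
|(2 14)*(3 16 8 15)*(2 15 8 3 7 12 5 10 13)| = 8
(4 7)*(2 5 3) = [0, 1, 5, 2, 7, 3, 6, 4] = (2 5 3)(4 7)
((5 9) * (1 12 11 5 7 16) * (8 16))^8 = (16)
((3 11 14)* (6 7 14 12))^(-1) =(3 14 7 6 12 11)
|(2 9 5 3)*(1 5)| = 5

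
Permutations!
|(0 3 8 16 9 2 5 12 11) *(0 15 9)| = 12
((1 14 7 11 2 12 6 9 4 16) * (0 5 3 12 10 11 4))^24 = ((0 5 3 12 6 9)(1 14 7 4 16)(2 10 11))^24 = (1 16 4 7 14)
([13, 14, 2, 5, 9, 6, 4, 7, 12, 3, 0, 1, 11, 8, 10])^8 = [0, 1, 2, 4, 5, 9, 3, 7, 8, 6, 10, 11, 12, 13, 14]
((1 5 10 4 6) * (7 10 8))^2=(1 8 10 6 5 7 4)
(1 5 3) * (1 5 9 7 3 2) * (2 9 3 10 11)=[0, 3, 1, 5, 4, 9, 6, 10, 8, 7, 11, 2]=(1 3 5 9 7 10 11 2)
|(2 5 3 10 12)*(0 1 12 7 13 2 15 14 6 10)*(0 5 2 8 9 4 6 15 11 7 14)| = 26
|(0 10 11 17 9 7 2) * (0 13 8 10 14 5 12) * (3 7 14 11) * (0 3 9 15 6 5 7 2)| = |(0 11 17 15 6 5 12 3 2 13 8 10 9 14 7)| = 15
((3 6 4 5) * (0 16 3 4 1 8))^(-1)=(0 8 1 6 3 16)(4 5)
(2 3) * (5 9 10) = (2 3)(5 9 10) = [0, 1, 3, 2, 4, 9, 6, 7, 8, 10, 5]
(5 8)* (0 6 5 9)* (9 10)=(0 6 5 8 10 9)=[6, 1, 2, 3, 4, 8, 5, 7, 10, 0, 9]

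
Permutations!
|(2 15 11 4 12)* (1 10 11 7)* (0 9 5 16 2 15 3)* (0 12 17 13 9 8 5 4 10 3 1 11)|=12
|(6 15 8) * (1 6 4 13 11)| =7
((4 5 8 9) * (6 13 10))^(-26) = (4 8)(5 9)(6 13 10)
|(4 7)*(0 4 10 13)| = |(0 4 7 10 13)| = 5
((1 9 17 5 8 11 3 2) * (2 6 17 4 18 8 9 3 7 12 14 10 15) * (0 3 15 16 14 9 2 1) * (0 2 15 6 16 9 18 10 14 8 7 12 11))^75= (0 8 16 3)(7 18 12 11)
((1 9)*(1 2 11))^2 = ((1 9 2 11))^2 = (1 2)(9 11)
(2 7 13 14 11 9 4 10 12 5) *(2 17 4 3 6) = (2 7 13 14 11 9 3 6)(4 10 12 5 17) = [0, 1, 7, 6, 10, 17, 2, 13, 8, 3, 12, 9, 5, 14, 11, 15, 16, 4]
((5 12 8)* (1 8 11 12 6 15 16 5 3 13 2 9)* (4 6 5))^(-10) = (1 3 2)(4 15)(6 16)(8 13 9)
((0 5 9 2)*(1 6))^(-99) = ((0 5 9 2)(1 6))^(-99) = (0 5 9 2)(1 6)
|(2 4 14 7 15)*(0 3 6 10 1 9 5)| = 35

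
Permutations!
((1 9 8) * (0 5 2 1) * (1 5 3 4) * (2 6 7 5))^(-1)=(0 8 9 1 4 3)(5 7 6)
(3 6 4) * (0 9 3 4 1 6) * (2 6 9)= (0 2 6 1 9 3)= [2, 9, 6, 0, 4, 5, 1, 7, 8, 3]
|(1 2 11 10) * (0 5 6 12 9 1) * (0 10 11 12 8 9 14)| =|(0 5 6 8 9 1 2 12 14)| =9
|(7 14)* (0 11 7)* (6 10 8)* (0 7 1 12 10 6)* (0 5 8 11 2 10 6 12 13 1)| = |(0 2 10 11)(1 13)(5 8)(6 12)(7 14)| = 4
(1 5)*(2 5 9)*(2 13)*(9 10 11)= (1 10 11 9 13 2 5)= [0, 10, 5, 3, 4, 1, 6, 7, 8, 13, 11, 9, 12, 2]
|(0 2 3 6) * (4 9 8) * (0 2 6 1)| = 15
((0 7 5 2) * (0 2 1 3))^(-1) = ((0 7 5 1 3))^(-1) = (0 3 1 5 7)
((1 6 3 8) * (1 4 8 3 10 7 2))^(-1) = ((1 6 10 7 2)(4 8))^(-1) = (1 2 7 10 6)(4 8)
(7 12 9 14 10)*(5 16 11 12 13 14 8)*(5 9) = (5 16 11 12)(7 13 14 10)(8 9) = [0, 1, 2, 3, 4, 16, 6, 13, 9, 8, 7, 12, 5, 14, 10, 15, 11]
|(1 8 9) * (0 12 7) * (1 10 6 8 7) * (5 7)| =20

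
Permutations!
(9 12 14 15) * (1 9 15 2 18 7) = [0, 9, 18, 3, 4, 5, 6, 1, 8, 12, 10, 11, 14, 13, 2, 15, 16, 17, 7] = (1 9 12 14 2 18 7)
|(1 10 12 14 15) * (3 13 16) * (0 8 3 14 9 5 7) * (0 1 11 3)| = |(0 8)(1 10 12 9 5 7)(3 13 16 14 15 11)| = 6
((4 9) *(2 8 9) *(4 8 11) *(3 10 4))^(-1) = (2 4 10 3 11)(8 9)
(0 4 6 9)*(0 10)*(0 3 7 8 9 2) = (0 4 6 2)(3 7 8 9 10) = [4, 1, 0, 7, 6, 5, 2, 8, 9, 10, 3]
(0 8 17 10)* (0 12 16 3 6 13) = (0 8 17 10 12 16 3 6 13) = [8, 1, 2, 6, 4, 5, 13, 7, 17, 9, 12, 11, 16, 0, 14, 15, 3, 10]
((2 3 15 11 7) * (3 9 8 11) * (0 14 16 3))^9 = (0 15 3 16 14)(2 7 11 8 9)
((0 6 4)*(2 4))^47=(0 4 2 6)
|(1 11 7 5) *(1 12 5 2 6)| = 10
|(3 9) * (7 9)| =3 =|(3 7 9)|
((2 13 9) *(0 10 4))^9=(13)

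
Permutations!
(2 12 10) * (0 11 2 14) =(0 11 2 12 10 14) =[11, 1, 12, 3, 4, 5, 6, 7, 8, 9, 14, 2, 10, 13, 0]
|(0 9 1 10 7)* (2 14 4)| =15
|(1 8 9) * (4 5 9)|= |(1 8 4 5 9)|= 5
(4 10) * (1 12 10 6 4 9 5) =(1 12 10 9 5)(4 6) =[0, 12, 2, 3, 6, 1, 4, 7, 8, 5, 9, 11, 10]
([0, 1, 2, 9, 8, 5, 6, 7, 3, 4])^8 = (9)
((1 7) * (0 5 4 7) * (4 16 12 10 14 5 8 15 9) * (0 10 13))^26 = ((0 8 15 9 4 7 1 10 14 5 16 12 13))^26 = (16)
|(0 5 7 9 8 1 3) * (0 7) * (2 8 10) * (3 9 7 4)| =10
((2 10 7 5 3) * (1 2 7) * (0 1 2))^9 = (0 1)(2 10)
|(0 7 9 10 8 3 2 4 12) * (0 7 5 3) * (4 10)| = |(0 5 3 2 10 8)(4 12 7 9)| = 12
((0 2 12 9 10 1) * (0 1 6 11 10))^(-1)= (0 9 12 2)(6 10 11)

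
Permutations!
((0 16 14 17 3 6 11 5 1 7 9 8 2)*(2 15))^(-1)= (0 2 15 8 9 7 1 5 11 6 3 17 14 16)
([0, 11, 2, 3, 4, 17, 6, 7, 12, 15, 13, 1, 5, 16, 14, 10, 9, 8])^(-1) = [0, 11, 2, 3, 4, 12, 6, 7, 17, 16, 15, 1, 8, 10, 14, 9, 13, 5]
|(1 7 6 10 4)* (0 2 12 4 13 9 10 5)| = |(0 2 12 4 1 7 6 5)(9 10 13)| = 24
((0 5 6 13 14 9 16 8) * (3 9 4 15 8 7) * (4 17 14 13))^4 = ((0 5 6 4 15 8)(3 9 16 7)(14 17))^4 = (17)(0 15 6)(4 5 8)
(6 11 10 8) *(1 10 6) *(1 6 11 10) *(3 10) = (11)(3 10 8 6) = [0, 1, 2, 10, 4, 5, 3, 7, 6, 9, 8, 11]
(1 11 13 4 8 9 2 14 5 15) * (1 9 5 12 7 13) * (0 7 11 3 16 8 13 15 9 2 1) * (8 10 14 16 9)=(0 7 15 2 16 10 14 12 11)(1 3 9)(4 13)(5 8)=[7, 3, 16, 9, 13, 8, 6, 15, 5, 1, 14, 0, 11, 4, 12, 2, 10]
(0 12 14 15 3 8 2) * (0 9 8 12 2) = (0 2 9 8)(3 12 14 15) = [2, 1, 9, 12, 4, 5, 6, 7, 0, 8, 10, 11, 14, 13, 15, 3]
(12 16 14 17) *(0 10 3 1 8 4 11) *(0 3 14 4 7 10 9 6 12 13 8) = (0 9 6 12 16 4 11 3 1)(7 10 14 17 13 8) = [9, 0, 2, 1, 11, 5, 12, 10, 7, 6, 14, 3, 16, 8, 17, 15, 4, 13]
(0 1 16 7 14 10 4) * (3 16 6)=(0 1 6 3 16 7 14 10 4)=[1, 6, 2, 16, 0, 5, 3, 14, 8, 9, 4, 11, 12, 13, 10, 15, 7]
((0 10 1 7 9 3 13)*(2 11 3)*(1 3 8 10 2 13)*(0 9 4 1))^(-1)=(0 3 10 8 11 2)(1 4 7)(9 13)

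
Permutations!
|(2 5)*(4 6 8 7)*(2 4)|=|(2 5 4 6 8 7)|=6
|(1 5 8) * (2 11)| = |(1 5 8)(2 11)| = 6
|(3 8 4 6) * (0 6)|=|(0 6 3 8 4)|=5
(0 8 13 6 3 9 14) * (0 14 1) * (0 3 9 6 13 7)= (14)(0 8 7)(1 3 6 9)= [8, 3, 2, 6, 4, 5, 9, 0, 7, 1, 10, 11, 12, 13, 14]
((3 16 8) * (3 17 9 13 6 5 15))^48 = (3 17 6)(5 16 9)(8 13 15)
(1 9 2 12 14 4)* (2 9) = (1 2 12 14 4) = [0, 2, 12, 3, 1, 5, 6, 7, 8, 9, 10, 11, 14, 13, 4]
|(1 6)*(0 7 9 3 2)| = |(0 7 9 3 2)(1 6)| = 10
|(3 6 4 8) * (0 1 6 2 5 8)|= 4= |(0 1 6 4)(2 5 8 3)|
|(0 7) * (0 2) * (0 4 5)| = |(0 7 2 4 5)| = 5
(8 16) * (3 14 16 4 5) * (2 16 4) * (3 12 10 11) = (2 16 8)(3 14 4 5 12 10 11) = [0, 1, 16, 14, 5, 12, 6, 7, 2, 9, 11, 3, 10, 13, 4, 15, 8]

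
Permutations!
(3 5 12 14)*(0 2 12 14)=[2, 1, 12, 5, 4, 14, 6, 7, 8, 9, 10, 11, 0, 13, 3]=(0 2 12)(3 5 14)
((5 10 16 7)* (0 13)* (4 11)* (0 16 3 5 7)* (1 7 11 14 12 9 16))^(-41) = ((0 13 1 7 11 4 14 12 9 16)(3 5 10))^(-41) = (0 16 9 12 14 4 11 7 1 13)(3 5 10)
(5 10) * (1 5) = (1 5 10) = [0, 5, 2, 3, 4, 10, 6, 7, 8, 9, 1]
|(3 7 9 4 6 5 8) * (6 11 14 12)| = 10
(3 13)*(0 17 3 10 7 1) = (0 17 3 13 10 7 1) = [17, 0, 2, 13, 4, 5, 6, 1, 8, 9, 7, 11, 12, 10, 14, 15, 16, 3]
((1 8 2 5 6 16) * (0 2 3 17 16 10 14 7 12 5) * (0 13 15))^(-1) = (0 15 13 2)(1 16 17 3 8)(5 12 7 14 10 6) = ((0 2 13 15)(1 8 3 17 16)(5 6 10 14 7 12))^(-1)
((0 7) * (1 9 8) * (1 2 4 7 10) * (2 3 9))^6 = ((0 10 1 2 4 7)(3 9 8))^6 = (10)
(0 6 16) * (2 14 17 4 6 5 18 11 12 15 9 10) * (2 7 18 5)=(0 2 14 17 4 6 16)(7 18 11 12 15 9 10)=[2, 1, 14, 3, 6, 5, 16, 18, 8, 10, 7, 12, 15, 13, 17, 9, 0, 4, 11]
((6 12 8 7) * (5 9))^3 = ((5 9)(6 12 8 7))^3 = (5 9)(6 7 8 12)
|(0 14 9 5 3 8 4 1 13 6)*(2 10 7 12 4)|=|(0 14 9 5 3 8 2 10 7 12 4 1 13 6)|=14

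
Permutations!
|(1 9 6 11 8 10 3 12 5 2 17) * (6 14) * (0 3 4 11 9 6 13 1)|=|(0 3 12 5 2 17)(1 6 9 14 13)(4 11 8 10)|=60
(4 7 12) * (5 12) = [0, 1, 2, 3, 7, 12, 6, 5, 8, 9, 10, 11, 4] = (4 7 5 12)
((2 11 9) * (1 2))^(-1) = (1 9 11 2)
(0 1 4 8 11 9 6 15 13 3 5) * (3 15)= (0 1 4 8 11 9 6 3 5)(13 15)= [1, 4, 2, 5, 8, 0, 3, 7, 11, 6, 10, 9, 12, 15, 14, 13]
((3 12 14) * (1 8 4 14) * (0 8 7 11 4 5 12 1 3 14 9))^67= (14)(0 11 3 8 4 1 5 9 7 12)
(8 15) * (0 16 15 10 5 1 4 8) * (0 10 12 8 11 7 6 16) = (1 4 11 7 6 16 15 10 5)(8 12) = [0, 4, 2, 3, 11, 1, 16, 6, 12, 9, 5, 7, 8, 13, 14, 10, 15]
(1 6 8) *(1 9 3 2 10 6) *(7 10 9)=(2 9 3)(6 8 7 10)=[0, 1, 9, 2, 4, 5, 8, 10, 7, 3, 6]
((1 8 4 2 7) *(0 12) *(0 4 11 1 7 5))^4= ((0 12 4 2 5)(1 8 11))^4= (0 5 2 4 12)(1 8 11)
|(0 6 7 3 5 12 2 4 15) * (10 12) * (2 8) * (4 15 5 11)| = 12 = |(0 6 7 3 11 4 5 10 12 8 2 15)|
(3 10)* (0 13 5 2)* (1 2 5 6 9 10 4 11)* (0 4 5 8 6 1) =[13, 2, 4, 5, 11, 8, 9, 7, 6, 10, 3, 0, 12, 1] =(0 13 1 2 4 11)(3 5 8 6 9 10)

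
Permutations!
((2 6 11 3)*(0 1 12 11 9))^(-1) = (0 9 6 2 3 11 12 1)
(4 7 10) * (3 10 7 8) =(3 10 4 8) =[0, 1, 2, 10, 8, 5, 6, 7, 3, 9, 4]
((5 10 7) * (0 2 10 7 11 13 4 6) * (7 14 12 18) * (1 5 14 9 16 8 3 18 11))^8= ((0 2 10 1 5 9 16 8 3 18 7 14 12 11 13 4 6))^8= (0 3 6 8 4 16 13 9 11 5 12 1 14 10 7 2 18)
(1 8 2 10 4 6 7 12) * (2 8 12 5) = [0, 12, 10, 3, 6, 2, 7, 5, 8, 9, 4, 11, 1] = (1 12)(2 10 4 6 7 5)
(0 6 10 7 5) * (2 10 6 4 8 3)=(0 4 8 3 2 10 7 5)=[4, 1, 10, 2, 8, 0, 6, 5, 3, 9, 7]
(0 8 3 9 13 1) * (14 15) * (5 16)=(0 8 3 9 13 1)(5 16)(14 15)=[8, 0, 2, 9, 4, 16, 6, 7, 3, 13, 10, 11, 12, 1, 15, 14, 5]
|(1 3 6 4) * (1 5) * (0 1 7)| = |(0 1 3 6 4 5 7)| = 7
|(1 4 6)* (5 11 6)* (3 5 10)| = 7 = |(1 4 10 3 5 11 6)|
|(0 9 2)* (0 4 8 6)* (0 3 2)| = |(0 9)(2 4 8 6 3)| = 10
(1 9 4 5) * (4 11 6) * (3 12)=[0, 9, 2, 12, 5, 1, 4, 7, 8, 11, 10, 6, 3]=(1 9 11 6 4 5)(3 12)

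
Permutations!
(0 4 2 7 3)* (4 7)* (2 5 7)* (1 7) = (0 2 4 5 1 7 3) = [2, 7, 4, 0, 5, 1, 6, 3]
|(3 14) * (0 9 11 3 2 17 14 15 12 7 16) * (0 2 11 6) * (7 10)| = |(0 9 6)(2 17 14 11 3 15 12 10 7 16)| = 30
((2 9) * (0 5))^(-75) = ((0 5)(2 9))^(-75) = (0 5)(2 9)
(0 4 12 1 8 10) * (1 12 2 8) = [4, 1, 8, 3, 2, 5, 6, 7, 10, 9, 0, 11, 12] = (12)(0 4 2 8 10)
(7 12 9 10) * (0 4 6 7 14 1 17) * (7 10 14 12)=(0 4 6 10 12 9 14 1 17)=[4, 17, 2, 3, 6, 5, 10, 7, 8, 14, 12, 11, 9, 13, 1, 15, 16, 0]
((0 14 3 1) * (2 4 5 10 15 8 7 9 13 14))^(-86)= (0 15 14 4 7 1 10 13 2 8 3 5 9)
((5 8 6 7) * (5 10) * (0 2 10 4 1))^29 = ((0 2 10 5 8 6 7 4 1))^29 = (0 10 8 7 1 2 5 6 4)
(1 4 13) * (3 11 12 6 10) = [0, 4, 2, 11, 13, 5, 10, 7, 8, 9, 3, 12, 6, 1] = (1 4 13)(3 11 12 6 10)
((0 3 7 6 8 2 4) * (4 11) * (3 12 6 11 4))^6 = ((0 12 6 8 2 4)(3 7 11))^6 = (12)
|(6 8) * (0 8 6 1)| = 3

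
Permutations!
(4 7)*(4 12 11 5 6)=(4 7 12 11 5 6)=[0, 1, 2, 3, 7, 6, 4, 12, 8, 9, 10, 5, 11]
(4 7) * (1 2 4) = (1 2 4 7) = [0, 2, 4, 3, 7, 5, 6, 1]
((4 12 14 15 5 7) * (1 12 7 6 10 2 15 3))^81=((1 12 14 3)(2 15 5 6 10)(4 7))^81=(1 12 14 3)(2 15 5 6 10)(4 7)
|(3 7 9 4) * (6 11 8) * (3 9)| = |(3 7)(4 9)(6 11 8)| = 6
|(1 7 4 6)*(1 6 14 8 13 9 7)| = |(4 14 8 13 9 7)| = 6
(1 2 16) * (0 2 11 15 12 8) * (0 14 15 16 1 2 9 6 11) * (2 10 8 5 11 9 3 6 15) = (0 3 6 9 15 12 5 11 16 10 8 14 2 1) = [3, 0, 1, 6, 4, 11, 9, 7, 14, 15, 8, 16, 5, 13, 2, 12, 10]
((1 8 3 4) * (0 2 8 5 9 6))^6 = ((0 2 8 3 4 1 5 9 6))^6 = (0 5 3)(1 8 6)(2 9 4)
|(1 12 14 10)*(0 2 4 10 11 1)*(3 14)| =|(0 2 4 10)(1 12 3 14 11)| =20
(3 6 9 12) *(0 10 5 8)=(0 10 5 8)(3 6 9 12)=[10, 1, 2, 6, 4, 8, 9, 7, 0, 12, 5, 11, 3]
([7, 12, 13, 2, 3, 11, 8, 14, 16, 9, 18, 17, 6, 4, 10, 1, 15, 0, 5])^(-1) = (0 17 11 5 18 10 14 7)(1 15 16 8 6 12)(2 3 4 13)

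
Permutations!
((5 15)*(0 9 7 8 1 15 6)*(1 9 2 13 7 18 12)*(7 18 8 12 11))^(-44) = ((0 2 13 18 11 7 12 1 15 5 6)(8 9))^(-44) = (18)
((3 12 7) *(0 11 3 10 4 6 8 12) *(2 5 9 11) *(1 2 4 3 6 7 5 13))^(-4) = ((0 4 7 10 3)(1 2 13)(5 9 11 6 8 12))^(-4) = (0 4 7 10 3)(1 13 2)(5 11 8)(6 12 9)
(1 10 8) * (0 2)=(0 2)(1 10 8)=[2, 10, 0, 3, 4, 5, 6, 7, 1, 9, 8]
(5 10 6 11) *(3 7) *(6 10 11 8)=[0, 1, 2, 7, 4, 11, 8, 3, 6, 9, 10, 5]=(3 7)(5 11)(6 8)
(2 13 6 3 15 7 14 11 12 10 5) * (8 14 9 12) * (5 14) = [0, 1, 13, 15, 4, 2, 3, 9, 5, 12, 14, 8, 10, 6, 11, 7] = (2 13 6 3 15 7 9 12 10 14 11 8 5)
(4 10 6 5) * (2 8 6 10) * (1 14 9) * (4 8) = [0, 14, 4, 3, 2, 8, 5, 7, 6, 1, 10, 11, 12, 13, 9] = (1 14 9)(2 4)(5 8 6)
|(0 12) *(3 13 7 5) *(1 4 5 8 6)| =|(0 12)(1 4 5 3 13 7 8 6)| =8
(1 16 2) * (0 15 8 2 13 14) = (0 15 8 2 1 16 13 14) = [15, 16, 1, 3, 4, 5, 6, 7, 2, 9, 10, 11, 12, 14, 0, 8, 13]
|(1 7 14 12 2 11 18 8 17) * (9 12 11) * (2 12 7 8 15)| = 21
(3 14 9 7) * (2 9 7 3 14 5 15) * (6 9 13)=[0, 1, 13, 5, 4, 15, 9, 14, 8, 3, 10, 11, 12, 6, 7, 2]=(2 13 6 9 3 5 15)(7 14)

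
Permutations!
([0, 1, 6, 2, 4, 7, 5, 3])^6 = (2 6 5 7 3)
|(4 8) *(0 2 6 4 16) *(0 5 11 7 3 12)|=|(0 2 6 4 8 16 5 11 7 3 12)|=11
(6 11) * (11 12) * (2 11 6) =(2 11)(6 12) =[0, 1, 11, 3, 4, 5, 12, 7, 8, 9, 10, 2, 6]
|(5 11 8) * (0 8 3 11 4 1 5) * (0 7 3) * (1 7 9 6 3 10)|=30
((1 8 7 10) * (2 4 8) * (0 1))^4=(0 8 1 7 2 10 4)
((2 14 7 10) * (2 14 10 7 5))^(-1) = ((2 10 14 5))^(-1) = (2 5 14 10)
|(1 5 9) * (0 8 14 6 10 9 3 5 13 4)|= |(0 8 14 6 10 9 1 13 4)(3 5)|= 18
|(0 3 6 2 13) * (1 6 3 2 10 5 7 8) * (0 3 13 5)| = 8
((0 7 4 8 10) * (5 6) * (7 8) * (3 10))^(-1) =((0 8 3 10)(4 7)(5 6))^(-1) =(0 10 3 8)(4 7)(5 6)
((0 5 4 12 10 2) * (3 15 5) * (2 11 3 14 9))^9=(0 14 9 2)(3 5 12 11 15 4 10)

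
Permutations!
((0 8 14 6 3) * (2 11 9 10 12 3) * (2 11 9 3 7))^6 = ((0 8 14 6 11 3)(2 9 10 12 7))^6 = (14)(2 9 10 12 7)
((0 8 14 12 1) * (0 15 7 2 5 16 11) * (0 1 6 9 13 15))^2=((0 8 14 12 6 9 13 15 7 2 5 16 11 1))^2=(0 14 6 13 7 5 11)(1 8 12 9 15 2 16)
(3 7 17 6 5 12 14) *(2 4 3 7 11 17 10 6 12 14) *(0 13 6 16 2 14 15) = (0 13 6 5 15)(2 4 3 11 17 12 14 7 10 16) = [13, 1, 4, 11, 3, 15, 5, 10, 8, 9, 16, 17, 14, 6, 7, 0, 2, 12]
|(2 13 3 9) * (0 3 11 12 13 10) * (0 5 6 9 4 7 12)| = |(0 3 4 7 12 13 11)(2 10 5 6 9)| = 35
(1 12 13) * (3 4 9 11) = [0, 12, 2, 4, 9, 5, 6, 7, 8, 11, 10, 3, 13, 1] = (1 12 13)(3 4 9 11)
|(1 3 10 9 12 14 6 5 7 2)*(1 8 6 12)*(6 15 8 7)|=4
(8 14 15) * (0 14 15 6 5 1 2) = [14, 2, 0, 3, 4, 1, 5, 7, 15, 9, 10, 11, 12, 13, 6, 8] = (0 14 6 5 1 2)(8 15)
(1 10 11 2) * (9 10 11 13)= (1 11 2)(9 10 13)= [0, 11, 1, 3, 4, 5, 6, 7, 8, 10, 13, 2, 12, 9]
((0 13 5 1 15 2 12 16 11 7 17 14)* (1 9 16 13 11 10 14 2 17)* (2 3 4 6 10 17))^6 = (0 12 3 11 13 4 7 5 6 1 9 10 15 16 14 2 17)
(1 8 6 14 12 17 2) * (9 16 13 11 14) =(1 8 6 9 16 13 11 14 12 17 2) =[0, 8, 1, 3, 4, 5, 9, 7, 6, 16, 10, 14, 17, 11, 12, 15, 13, 2]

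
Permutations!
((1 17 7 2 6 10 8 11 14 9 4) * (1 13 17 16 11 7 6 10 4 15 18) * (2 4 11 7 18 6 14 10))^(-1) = (1 18 8 10 11 6 15 9 14 17 13 4 7 16) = ((1 16 7 4 13 17 14 9 15 6 11 10 8 18))^(-1)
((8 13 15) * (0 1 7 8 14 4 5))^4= ((0 1 7 8 13 15 14 4 5))^4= (0 13 5 8 4 7 14 1 15)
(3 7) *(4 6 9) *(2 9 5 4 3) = [0, 1, 9, 7, 6, 4, 5, 2, 8, 3] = (2 9 3 7)(4 6 5)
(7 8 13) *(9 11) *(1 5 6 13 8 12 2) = (1 5 6 13 7 12 2)(9 11) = [0, 5, 1, 3, 4, 6, 13, 12, 8, 11, 10, 9, 2, 7]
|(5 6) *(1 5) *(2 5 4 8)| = |(1 4 8 2 5 6)| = 6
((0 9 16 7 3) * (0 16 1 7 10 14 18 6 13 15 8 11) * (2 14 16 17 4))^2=(0 1 3 4 14 6 15 11 9 7 17 2 18 13 8)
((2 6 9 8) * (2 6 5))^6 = (9)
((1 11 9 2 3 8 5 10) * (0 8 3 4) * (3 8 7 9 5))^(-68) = (11)(0 9 4 7 2)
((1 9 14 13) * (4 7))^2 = ((1 9 14 13)(4 7))^2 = (1 14)(9 13)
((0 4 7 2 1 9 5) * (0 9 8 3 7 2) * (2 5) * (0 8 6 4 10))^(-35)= (0 10)(1 6 4 5 9 2)(3 7 8)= ((0 10)(1 6 4 5 9 2)(3 7 8))^(-35)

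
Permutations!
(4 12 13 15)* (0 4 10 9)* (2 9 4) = [2, 1, 9, 3, 12, 5, 6, 7, 8, 0, 4, 11, 13, 15, 14, 10] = (0 2 9)(4 12 13 15 10)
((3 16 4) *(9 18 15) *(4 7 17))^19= ((3 16 7 17 4)(9 18 15))^19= (3 4 17 7 16)(9 18 15)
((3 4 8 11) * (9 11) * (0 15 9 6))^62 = (0 8 3 9)(4 11 15 6)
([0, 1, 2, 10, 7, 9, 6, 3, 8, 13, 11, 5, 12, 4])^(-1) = (3 7 4 13 9 5 11 10)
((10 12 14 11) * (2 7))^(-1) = ((2 7)(10 12 14 11))^(-1) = (2 7)(10 11 14 12)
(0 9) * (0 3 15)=(0 9 3 15)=[9, 1, 2, 15, 4, 5, 6, 7, 8, 3, 10, 11, 12, 13, 14, 0]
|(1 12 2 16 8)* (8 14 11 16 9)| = 15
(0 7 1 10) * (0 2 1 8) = (0 7 8)(1 10 2) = [7, 10, 1, 3, 4, 5, 6, 8, 0, 9, 2]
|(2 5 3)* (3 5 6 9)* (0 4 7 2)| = |(0 4 7 2 6 9 3)| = 7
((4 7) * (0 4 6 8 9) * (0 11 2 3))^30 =((0 4 7 6 8 9 11 2 3))^30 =(0 6 11)(2 4 8)(3 7 9)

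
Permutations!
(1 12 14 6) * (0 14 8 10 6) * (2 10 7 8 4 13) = (0 14)(1 12 4 13 2 10 6)(7 8) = [14, 12, 10, 3, 13, 5, 1, 8, 7, 9, 6, 11, 4, 2, 0]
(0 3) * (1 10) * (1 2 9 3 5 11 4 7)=(0 5 11 4 7 1 10 2 9 3)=[5, 10, 9, 0, 7, 11, 6, 1, 8, 3, 2, 4]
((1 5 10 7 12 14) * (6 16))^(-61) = ((1 5 10 7 12 14)(6 16))^(-61) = (1 14 12 7 10 5)(6 16)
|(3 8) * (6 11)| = 2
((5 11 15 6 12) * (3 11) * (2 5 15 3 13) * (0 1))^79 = ((0 1)(2 5 13)(3 11)(6 12 15))^79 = (0 1)(2 5 13)(3 11)(6 12 15)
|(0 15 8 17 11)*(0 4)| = 6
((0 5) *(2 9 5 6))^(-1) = ((0 6 2 9 5))^(-1) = (0 5 9 2 6)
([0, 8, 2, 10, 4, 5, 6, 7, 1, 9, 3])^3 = [0, 8, 2, 10, 4, 5, 6, 7, 1, 9, 3]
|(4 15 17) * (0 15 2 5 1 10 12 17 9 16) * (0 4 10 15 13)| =|(0 13)(1 15 9 16 4 2 5)(10 12 17)| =42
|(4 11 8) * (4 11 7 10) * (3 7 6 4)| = 6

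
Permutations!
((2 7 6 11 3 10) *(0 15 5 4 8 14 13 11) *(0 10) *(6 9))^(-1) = ((0 15 5 4 8 14 13 11 3)(2 7 9 6 10))^(-1) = (0 3 11 13 14 8 4 5 15)(2 10 6 9 7)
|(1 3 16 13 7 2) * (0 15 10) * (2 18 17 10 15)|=10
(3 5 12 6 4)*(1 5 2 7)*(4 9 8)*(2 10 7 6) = [0, 5, 6, 10, 3, 12, 9, 1, 4, 8, 7, 11, 2] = (1 5 12 2 6 9 8 4 3 10 7)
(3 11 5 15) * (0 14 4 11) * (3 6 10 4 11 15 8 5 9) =(0 14 11 9 3)(4 15 6 10)(5 8) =[14, 1, 2, 0, 15, 8, 10, 7, 5, 3, 4, 9, 12, 13, 11, 6]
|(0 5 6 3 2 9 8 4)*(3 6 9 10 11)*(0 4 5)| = |(2 10 11 3)(5 9 8)| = 12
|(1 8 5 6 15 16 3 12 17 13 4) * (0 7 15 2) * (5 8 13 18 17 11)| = 30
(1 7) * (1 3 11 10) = (1 7 3 11 10) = [0, 7, 2, 11, 4, 5, 6, 3, 8, 9, 1, 10]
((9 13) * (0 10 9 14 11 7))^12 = (0 11 13 10 7 14 9)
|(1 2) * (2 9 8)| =|(1 9 8 2)| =4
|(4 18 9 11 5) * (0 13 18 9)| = |(0 13 18)(4 9 11 5)| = 12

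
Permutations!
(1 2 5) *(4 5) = (1 2 4 5) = [0, 2, 4, 3, 5, 1]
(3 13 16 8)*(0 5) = (0 5)(3 13 16 8) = [5, 1, 2, 13, 4, 0, 6, 7, 3, 9, 10, 11, 12, 16, 14, 15, 8]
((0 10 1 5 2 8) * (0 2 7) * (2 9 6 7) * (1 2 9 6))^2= (0 2 6)(1 9 5)(7 10 8)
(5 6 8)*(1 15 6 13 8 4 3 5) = [0, 15, 2, 5, 3, 13, 4, 7, 1, 9, 10, 11, 12, 8, 14, 6] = (1 15 6 4 3 5 13 8)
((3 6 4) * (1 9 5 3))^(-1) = ((1 9 5 3 6 4))^(-1) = (1 4 6 3 5 9)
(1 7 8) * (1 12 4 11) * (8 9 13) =(1 7 9 13 8 12 4 11) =[0, 7, 2, 3, 11, 5, 6, 9, 12, 13, 10, 1, 4, 8]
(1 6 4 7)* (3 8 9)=[0, 6, 2, 8, 7, 5, 4, 1, 9, 3]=(1 6 4 7)(3 8 9)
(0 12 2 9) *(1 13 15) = (0 12 2 9)(1 13 15) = [12, 13, 9, 3, 4, 5, 6, 7, 8, 0, 10, 11, 2, 15, 14, 1]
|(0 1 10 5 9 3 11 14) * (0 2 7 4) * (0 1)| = |(1 10 5 9 3 11 14 2 7 4)| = 10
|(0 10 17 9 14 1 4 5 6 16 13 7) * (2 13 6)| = 22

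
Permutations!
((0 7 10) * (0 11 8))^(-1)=(0 8 11 10 7)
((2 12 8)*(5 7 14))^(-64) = (2 8 12)(5 14 7)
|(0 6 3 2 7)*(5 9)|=|(0 6 3 2 7)(5 9)|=10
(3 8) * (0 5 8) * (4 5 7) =[7, 1, 2, 0, 5, 8, 6, 4, 3] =(0 7 4 5 8 3)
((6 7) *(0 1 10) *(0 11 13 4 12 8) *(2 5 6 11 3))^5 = ((0 1 10 3 2 5 6 7 11 13 4 12 8))^5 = (0 5 4 10 7 8 2 13 1 6 12 3 11)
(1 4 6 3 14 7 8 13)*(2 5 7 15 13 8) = (1 4 6 3 14 15 13)(2 5 7) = [0, 4, 5, 14, 6, 7, 3, 2, 8, 9, 10, 11, 12, 1, 15, 13]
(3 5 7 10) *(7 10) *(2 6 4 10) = [0, 1, 6, 5, 10, 2, 4, 7, 8, 9, 3] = (2 6 4 10 3 5)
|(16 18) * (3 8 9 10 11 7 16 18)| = |(18)(3 8 9 10 11 7 16)| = 7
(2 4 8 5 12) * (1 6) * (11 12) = (1 6)(2 4 8 5 11 12) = [0, 6, 4, 3, 8, 11, 1, 7, 5, 9, 10, 12, 2]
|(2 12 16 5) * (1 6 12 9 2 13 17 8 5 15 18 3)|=28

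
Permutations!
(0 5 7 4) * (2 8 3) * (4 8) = (0 5 7 8 3 2 4) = [5, 1, 4, 2, 0, 7, 6, 8, 3]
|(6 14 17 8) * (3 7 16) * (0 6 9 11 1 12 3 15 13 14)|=12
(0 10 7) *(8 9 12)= (0 10 7)(8 9 12)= [10, 1, 2, 3, 4, 5, 6, 0, 9, 12, 7, 11, 8]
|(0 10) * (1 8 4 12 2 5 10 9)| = 9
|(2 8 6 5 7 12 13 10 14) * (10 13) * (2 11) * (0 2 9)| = |(0 2 8 6 5 7 12 10 14 11 9)| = 11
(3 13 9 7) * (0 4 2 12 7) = (0 4 2 12 7 3 13 9) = [4, 1, 12, 13, 2, 5, 6, 3, 8, 0, 10, 11, 7, 9]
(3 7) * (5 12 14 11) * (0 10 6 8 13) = [10, 1, 2, 7, 4, 12, 8, 3, 13, 9, 6, 5, 14, 0, 11] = (0 10 6 8 13)(3 7)(5 12 14 11)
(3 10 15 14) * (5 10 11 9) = (3 11 9 5 10 15 14) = [0, 1, 2, 11, 4, 10, 6, 7, 8, 5, 15, 9, 12, 13, 3, 14]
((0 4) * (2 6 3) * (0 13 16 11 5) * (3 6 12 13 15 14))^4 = (0 3 16 4 2 11 15 12 5 14 13)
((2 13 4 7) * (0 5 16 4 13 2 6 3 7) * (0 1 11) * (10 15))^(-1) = (0 11 1 4 16 5)(3 6 7)(10 15)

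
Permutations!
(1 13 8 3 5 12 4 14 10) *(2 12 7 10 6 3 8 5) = (1 13 5 7 10)(2 12 4 14 6 3) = [0, 13, 12, 2, 14, 7, 3, 10, 8, 9, 1, 11, 4, 5, 6]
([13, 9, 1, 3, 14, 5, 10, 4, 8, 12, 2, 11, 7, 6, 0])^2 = (0 6 2 9 7 14 13 10 1 12 4)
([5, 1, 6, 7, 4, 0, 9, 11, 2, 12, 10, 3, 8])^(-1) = [5, 1, 8, 11, 4, 0, 2, 3, 12, 6, 10, 7, 9]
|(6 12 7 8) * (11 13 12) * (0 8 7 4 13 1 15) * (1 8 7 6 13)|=10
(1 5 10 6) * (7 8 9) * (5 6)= [0, 6, 2, 3, 4, 10, 1, 8, 9, 7, 5]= (1 6)(5 10)(7 8 9)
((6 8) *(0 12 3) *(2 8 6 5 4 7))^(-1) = ((0 12 3)(2 8 5 4 7))^(-1) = (0 3 12)(2 7 4 5 8)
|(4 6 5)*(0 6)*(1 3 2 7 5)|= 8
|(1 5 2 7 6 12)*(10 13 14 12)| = 9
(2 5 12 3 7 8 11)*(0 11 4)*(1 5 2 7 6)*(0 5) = [11, 0, 2, 6, 5, 12, 1, 8, 4, 9, 10, 7, 3] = (0 11 7 8 4 5 12 3 6 1)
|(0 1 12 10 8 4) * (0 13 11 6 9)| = |(0 1 12 10 8 4 13 11 6 9)| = 10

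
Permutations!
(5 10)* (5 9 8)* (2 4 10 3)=(2 4 10 9 8 5 3)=[0, 1, 4, 2, 10, 3, 6, 7, 5, 8, 9]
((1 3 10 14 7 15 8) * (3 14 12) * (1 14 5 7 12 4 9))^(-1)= (1 9 4 10 3 12 14 8 15 7 5)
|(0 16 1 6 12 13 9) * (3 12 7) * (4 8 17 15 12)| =|(0 16 1 6 7 3 4 8 17 15 12 13 9)| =13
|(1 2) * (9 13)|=2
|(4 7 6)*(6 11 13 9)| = 6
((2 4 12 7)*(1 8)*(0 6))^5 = (0 6)(1 8)(2 4 12 7)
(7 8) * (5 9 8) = (5 9 8 7) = [0, 1, 2, 3, 4, 9, 6, 5, 7, 8]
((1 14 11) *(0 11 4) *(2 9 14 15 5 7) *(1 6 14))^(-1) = (0 4 14 6 11)(1 9 2 7 5 15)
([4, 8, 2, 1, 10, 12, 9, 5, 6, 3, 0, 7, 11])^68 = [10, 9, 2, 6, 0, 5, 1, 7, 3, 8, 4, 11, 12]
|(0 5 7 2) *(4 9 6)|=|(0 5 7 2)(4 9 6)|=12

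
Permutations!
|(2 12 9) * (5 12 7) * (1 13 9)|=7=|(1 13 9 2 7 5 12)|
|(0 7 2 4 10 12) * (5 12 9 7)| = 15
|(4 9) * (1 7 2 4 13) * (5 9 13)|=10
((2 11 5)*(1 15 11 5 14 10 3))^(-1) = ((1 15 11 14 10 3)(2 5))^(-1) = (1 3 10 14 11 15)(2 5)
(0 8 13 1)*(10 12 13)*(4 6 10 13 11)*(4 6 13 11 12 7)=(0 8 11 6 10 7 4 13 1)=[8, 0, 2, 3, 13, 5, 10, 4, 11, 9, 7, 6, 12, 1]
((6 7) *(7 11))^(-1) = ((6 11 7))^(-1) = (6 7 11)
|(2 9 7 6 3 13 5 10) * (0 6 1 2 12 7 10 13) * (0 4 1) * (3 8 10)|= |(0 6 8 10 12 7)(1 2 9 3 4)(5 13)|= 30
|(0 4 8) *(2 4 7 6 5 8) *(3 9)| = 10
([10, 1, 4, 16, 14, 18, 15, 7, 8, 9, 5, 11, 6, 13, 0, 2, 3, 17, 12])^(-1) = (0 14 4 2 15 6 12 18 5 10)(3 16)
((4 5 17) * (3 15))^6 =((3 15)(4 5 17))^6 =(17)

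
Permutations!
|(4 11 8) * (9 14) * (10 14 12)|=|(4 11 8)(9 12 10 14)|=12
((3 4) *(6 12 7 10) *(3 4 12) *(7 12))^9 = (12)(3 7 10 6)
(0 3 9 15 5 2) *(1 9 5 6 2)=(0 3 5 1 9 15 6 2)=[3, 9, 0, 5, 4, 1, 2, 7, 8, 15, 10, 11, 12, 13, 14, 6]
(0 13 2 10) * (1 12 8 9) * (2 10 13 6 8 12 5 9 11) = [6, 5, 13, 3, 4, 9, 8, 7, 11, 1, 0, 2, 12, 10] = (0 6 8 11 2 13 10)(1 5 9)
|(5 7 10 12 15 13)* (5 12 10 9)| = |(5 7 9)(12 15 13)| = 3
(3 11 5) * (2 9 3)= (2 9 3 11 5)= [0, 1, 9, 11, 4, 2, 6, 7, 8, 3, 10, 5]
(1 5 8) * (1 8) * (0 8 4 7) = (0 8 4 7)(1 5) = [8, 5, 2, 3, 7, 1, 6, 0, 4]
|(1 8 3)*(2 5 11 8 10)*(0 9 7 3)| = 10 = |(0 9 7 3 1 10 2 5 11 8)|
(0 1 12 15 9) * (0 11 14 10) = [1, 12, 2, 3, 4, 5, 6, 7, 8, 11, 0, 14, 15, 13, 10, 9] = (0 1 12 15 9 11 14 10)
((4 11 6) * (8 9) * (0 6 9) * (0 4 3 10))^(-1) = ((0 6 3 10)(4 11 9 8))^(-1) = (0 10 3 6)(4 8 9 11)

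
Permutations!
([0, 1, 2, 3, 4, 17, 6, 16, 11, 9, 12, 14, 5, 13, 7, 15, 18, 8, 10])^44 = [0, 1, 2, 3, 4, 14, 6, 12, 16, 9, 8, 18, 11, 13, 10, 15, 5, 7, 17]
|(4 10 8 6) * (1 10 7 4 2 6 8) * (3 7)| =|(1 10)(2 6)(3 7 4)| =6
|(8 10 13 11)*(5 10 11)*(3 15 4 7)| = 12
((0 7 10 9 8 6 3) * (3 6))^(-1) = ((0 7 10 9 8 3))^(-1) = (0 3 8 9 10 7)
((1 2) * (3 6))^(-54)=(6)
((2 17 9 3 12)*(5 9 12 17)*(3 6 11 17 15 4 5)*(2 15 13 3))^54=((3 13)(4 5 9 6 11 17 12 15))^54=(4 12 11 9)(5 15 17 6)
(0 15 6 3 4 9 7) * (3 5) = [15, 1, 2, 4, 9, 3, 5, 0, 8, 7, 10, 11, 12, 13, 14, 6] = (0 15 6 5 3 4 9 7)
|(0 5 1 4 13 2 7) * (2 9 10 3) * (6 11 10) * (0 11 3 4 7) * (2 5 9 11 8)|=36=|(0 9 6 3 5 1 7 8 2)(4 13 11 10)|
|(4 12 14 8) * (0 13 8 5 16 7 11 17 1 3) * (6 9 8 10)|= |(0 13 10 6 9 8 4 12 14 5 16 7 11 17 1 3)|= 16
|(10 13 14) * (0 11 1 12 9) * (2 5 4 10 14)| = 5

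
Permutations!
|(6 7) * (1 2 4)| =|(1 2 4)(6 7)| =6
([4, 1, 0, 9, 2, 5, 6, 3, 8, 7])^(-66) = (9)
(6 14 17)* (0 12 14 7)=(0 12 14 17 6 7)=[12, 1, 2, 3, 4, 5, 7, 0, 8, 9, 10, 11, 14, 13, 17, 15, 16, 6]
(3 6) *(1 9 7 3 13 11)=(1 9 7 3 6 13 11)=[0, 9, 2, 6, 4, 5, 13, 3, 8, 7, 10, 1, 12, 11]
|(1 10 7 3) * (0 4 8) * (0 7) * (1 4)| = |(0 1 10)(3 4 8 7)| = 12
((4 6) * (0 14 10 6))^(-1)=((0 14 10 6 4))^(-1)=(0 4 6 10 14)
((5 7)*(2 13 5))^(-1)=(2 7 5 13)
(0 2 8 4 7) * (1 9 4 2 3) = (0 3 1 9 4 7)(2 8) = [3, 9, 8, 1, 7, 5, 6, 0, 2, 4]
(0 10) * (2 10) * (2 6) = (0 6 2 10) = [6, 1, 10, 3, 4, 5, 2, 7, 8, 9, 0]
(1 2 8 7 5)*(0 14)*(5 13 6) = (0 14)(1 2 8 7 13 6 5) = [14, 2, 8, 3, 4, 1, 5, 13, 7, 9, 10, 11, 12, 6, 0]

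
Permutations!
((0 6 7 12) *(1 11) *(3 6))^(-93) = ((0 3 6 7 12)(1 11))^(-93) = (0 6 12 3 7)(1 11)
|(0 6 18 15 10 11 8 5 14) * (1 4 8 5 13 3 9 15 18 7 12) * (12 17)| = |(18)(0 6 7 17 12 1 4 8 13 3 9 15 10 11 5 14)| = 16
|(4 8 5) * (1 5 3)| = |(1 5 4 8 3)| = 5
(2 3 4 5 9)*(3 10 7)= (2 10 7 3 4 5 9)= [0, 1, 10, 4, 5, 9, 6, 3, 8, 2, 7]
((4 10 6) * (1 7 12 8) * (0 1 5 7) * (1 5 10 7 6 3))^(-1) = ((0 5 6 4 7 12 8 10 3 1))^(-1) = (0 1 3 10 8 12 7 4 6 5)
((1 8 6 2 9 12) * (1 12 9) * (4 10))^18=((12)(1 8 6 2)(4 10))^18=(12)(1 6)(2 8)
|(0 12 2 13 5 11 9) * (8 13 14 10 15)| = |(0 12 2 14 10 15 8 13 5 11 9)| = 11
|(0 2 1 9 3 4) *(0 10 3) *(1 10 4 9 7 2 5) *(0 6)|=|(0 5 1 7 2 10 3 9 6)|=9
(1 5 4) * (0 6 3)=(0 6 3)(1 5 4)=[6, 5, 2, 0, 1, 4, 3]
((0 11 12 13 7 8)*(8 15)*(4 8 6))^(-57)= (0 6 13)(4 7 11)(8 15 12)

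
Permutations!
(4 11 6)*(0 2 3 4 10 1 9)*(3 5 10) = [2, 9, 5, 4, 11, 10, 3, 7, 8, 0, 1, 6] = (0 2 5 10 1 9)(3 4 11 6)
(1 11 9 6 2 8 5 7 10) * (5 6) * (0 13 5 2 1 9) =(0 13 5 7 10 9 2 8 6 1 11) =[13, 11, 8, 3, 4, 7, 1, 10, 6, 2, 9, 0, 12, 5]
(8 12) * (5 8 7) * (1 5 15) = (1 5 8 12 7 15) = [0, 5, 2, 3, 4, 8, 6, 15, 12, 9, 10, 11, 7, 13, 14, 1]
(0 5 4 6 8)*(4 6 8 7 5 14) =(0 14 4 8)(5 6 7) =[14, 1, 2, 3, 8, 6, 7, 5, 0, 9, 10, 11, 12, 13, 4]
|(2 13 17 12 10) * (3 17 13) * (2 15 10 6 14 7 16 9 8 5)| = |(2 3 17 12 6 14 7 16 9 8 5)(10 15)| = 22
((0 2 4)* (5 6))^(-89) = ((0 2 4)(5 6))^(-89) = (0 2 4)(5 6)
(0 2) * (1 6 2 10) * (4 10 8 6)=[8, 4, 0, 3, 10, 5, 2, 7, 6, 9, 1]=(0 8 6 2)(1 4 10)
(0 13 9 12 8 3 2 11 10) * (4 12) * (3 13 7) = (0 7 3 2 11 10)(4 12 8 13 9) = [7, 1, 11, 2, 12, 5, 6, 3, 13, 4, 0, 10, 8, 9]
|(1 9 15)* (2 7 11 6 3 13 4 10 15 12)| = |(1 9 12 2 7 11 6 3 13 4 10 15)| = 12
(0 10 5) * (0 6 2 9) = (0 10 5 6 2 9) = [10, 1, 9, 3, 4, 6, 2, 7, 8, 0, 5]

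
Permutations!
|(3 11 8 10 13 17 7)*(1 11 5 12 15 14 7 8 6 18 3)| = |(1 11 6 18 3 5 12 15 14 7)(8 10 13 17)| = 20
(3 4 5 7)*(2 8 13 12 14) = (2 8 13 12 14)(3 4 5 7) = [0, 1, 8, 4, 5, 7, 6, 3, 13, 9, 10, 11, 14, 12, 2]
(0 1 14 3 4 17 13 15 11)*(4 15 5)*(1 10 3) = [10, 14, 2, 15, 17, 4, 6, 7, 8, 9, 3, 0, 12, 5, 1, 11, 16, 13] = (0 10 3 15 11)(1 14)(4 17 13 5)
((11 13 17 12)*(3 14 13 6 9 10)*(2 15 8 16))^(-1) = (2 16 8 15)(3 10 9 6 11 12 17 13 14)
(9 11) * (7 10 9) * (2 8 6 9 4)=[0, 1, 8, 3, 2, 5, 9, 10, 6, 11, 4, 7]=(2 8 6 9 11 7 10 4)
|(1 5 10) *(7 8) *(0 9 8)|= |(0 9 8 7)(1 5 10)|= 12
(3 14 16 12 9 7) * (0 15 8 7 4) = (0 15 8 7 3 14 16 12 9 4) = [15, 1, 2, 14, 0, 5, 6, 3, 7, 4, 10, 11, 9, 13, 16, 8, 12]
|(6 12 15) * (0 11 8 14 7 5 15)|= 9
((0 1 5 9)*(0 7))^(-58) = (0 5 7 1 9)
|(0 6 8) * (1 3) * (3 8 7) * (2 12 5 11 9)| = |(0 6 7 3 1 8)(2 12 5 11 9)| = 30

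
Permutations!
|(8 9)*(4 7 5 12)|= |(4 7 5 12)(8 9)|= 4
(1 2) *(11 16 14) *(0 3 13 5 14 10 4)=(0 3 13 5 14 11 16 10 4)(1 2)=[3, 2, 1, 13, 0, 14, 6, 7, 8, 9, 4, 16, 12, 5, 11, 15, 10]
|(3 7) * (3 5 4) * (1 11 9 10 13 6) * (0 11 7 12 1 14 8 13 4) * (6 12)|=14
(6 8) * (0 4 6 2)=(0 4 6 8 2)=[4, 1, 0, 3, 6, 5, 8, 7, 2]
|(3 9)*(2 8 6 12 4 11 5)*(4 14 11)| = 14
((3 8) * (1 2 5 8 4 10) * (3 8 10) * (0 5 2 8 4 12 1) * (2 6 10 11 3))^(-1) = (0 10 6 2 4 8 1 12 3 11 5)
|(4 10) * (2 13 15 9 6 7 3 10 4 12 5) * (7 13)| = |(2 7 3 10 12 5)(6 13 15 9)| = 12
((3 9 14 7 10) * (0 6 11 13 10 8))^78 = ((0 6 11 13 10 3 9 14 7 8))^78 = (0 7 9 10 11)(3 13 6 8 14)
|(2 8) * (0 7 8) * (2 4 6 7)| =|(0 2)(4 6 7 8)| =4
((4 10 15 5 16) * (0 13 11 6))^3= (0 6 11 13)(4 5 10 16 15)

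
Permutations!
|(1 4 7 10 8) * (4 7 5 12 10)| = 7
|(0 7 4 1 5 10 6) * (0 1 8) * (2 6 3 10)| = |(0 7 4 8)(1 5 2 6)(3 10)| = 4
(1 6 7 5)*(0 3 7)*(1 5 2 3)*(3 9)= (0 1 6)(2 9 3 7)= [1, 6, 9, 7, 4, 5, 0, 2, 8, 3]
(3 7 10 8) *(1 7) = (1 7 10 8 3) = [0, 7, 2, 1, 4, 5, 6, 10, 3, 9, 8]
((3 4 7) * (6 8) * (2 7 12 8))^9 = (2 3 12 6 7 4 8)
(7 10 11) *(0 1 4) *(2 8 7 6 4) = [1, 2, 8, 3, 0, 5, 4, 10, 7, 9, 11, 6] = (0 1 2 8 7 10 11 6 4)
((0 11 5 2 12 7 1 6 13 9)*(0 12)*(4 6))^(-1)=((0 11 5 2)(1 4 6 13 9 12 7))^(-1)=(0 2 5 11)(1 7 12 9 13 6 4)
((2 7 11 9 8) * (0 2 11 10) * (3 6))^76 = (8 11 9)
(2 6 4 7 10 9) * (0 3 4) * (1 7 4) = [3, 7, 6, 1, 4, 5, 0, 10, 8, 2, 9] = (0 3 1 7 10 9 2 6)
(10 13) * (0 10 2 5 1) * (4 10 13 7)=[13, 0, 5, 3, 10, 1, 6, 4, 8, 9, 7, 11, 12, 2]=(0 13 2 5 1)(4 10 7)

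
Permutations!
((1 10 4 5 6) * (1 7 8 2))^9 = (1 10 4 5 6 7 8 2)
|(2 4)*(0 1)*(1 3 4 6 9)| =7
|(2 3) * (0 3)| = 3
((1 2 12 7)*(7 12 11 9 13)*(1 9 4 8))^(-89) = ((1 2 11 4 8)(7 9 13))^(-89) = (1 2 11 4 8)(7 9 13)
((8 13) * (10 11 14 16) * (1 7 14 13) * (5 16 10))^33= (1 13 10 7 8 11 14)(5 16)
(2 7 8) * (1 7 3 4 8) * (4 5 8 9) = (1 7)(2 3 5 8)(4 9) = [0, 7, 3, 5, 9, 8, 6, 1, 2, 4]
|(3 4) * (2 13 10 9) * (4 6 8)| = |(2 13 10 9)(3 6 8 4)| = 4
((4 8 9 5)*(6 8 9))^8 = ((4 9 5)(6 8))^8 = (4 5 9)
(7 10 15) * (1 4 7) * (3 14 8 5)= (1 4 7 10 15)(3 14 8 5)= [0, 4, 2, 14, 7, 3, 6, 10, 5, 9, 15, 11, 12, 13, 8, 1]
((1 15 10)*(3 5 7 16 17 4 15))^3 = ((1 3 5 7 16 17 4 15 10))^3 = (1 7 4)(3 16 15)(5 17 10)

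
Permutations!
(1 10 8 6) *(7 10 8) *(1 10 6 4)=(1 8 4)(6 10 7)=[0, 8, 2, 3, 1, 5, 10, 6, 4, 9, 7]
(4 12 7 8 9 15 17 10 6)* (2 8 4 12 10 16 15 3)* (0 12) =[12, 1, 8, 2, 10, 5, 0, 4, 9, 3, 6, 11, 7, 13, 14, 17, 15, 16] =(0 12 7 4 10 6)(2 8 9 3)(15 17 16)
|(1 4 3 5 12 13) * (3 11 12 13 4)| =12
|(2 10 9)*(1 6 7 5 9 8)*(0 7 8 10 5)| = |(10)(0 7)(1 6 8)(2 5 9)| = 6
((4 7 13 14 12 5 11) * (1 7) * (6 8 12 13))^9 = (1 7 6 8 12 5 11 4)(13 14)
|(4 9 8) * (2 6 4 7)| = 6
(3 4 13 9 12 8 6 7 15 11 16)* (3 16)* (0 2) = (16)(0 2)(3 4 13 9 12 8 6 7 15 11) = [2, 1, 0, 4, 13, 5, 7, 15, 6, 12, 10, 3, 8, 9, 14, 11, 16]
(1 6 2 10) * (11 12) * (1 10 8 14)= (1 6 2 8 14)(11 12)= [0, 6, 8, 3, 4, 5, 2, 7, 14, 9, 10, 12, 11, 13, 1]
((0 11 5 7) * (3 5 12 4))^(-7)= ((0 11 12 4 3 5 7))^(-7)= (12)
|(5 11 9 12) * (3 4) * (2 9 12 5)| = 10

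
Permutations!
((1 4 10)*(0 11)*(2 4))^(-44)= ((0 11)(1 2 4 10))^(-44)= (11)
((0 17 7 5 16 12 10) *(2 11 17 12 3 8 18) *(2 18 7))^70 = (18)(0 12 10)(2 11 17)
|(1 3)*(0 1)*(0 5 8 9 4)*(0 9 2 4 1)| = 7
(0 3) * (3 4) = (0 4 3) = [4, 1, 2, 0, 3]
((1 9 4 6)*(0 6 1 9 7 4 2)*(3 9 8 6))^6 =((0 3 9 2)(1 7 4)(6 8))^6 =(0 9)(2 3)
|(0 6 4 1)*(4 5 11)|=6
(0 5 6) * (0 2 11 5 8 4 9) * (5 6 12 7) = (0 8 4 9)(2 11 6)(5 12 7) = [8, 1, 11, 3, 9, 12, 2, 5, 4, 0, 10, 6, 7]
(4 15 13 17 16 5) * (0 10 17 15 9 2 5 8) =(0 10 17 16 8)(2 5 4 9)(13 15) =[10, 1, 5, 3, 9, 4, 6, 7, 0, 2, 17, 11, 12, 15, 14, 13, 8, 16]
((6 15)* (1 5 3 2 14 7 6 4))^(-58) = ((1 5 3 2 14 7 6 15 4))^(-58) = (1 7 5 6 3 15 2 4 14)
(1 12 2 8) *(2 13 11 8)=(1 12 13 11 8)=[0, 12, 2, 3, 4, 5, 6, 7, 1, 9, 10, 8, 13, 11]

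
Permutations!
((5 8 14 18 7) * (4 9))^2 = (5 14 7 8 18)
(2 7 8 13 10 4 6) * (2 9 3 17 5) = (2 7 8 13 10 4 6 9 3 17 5) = [0, 1, 7, 17, 6, 2, 9, 8, 13, 3, 4, 11, 12, 10, 14, 15, 16, 5]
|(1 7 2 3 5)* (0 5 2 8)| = 10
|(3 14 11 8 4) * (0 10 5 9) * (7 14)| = |(0 10 5 9)(3 7 14 11 8 4)| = 12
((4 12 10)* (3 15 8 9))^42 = (3 8)(9 15)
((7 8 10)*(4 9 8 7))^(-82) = (4 8)(9 10)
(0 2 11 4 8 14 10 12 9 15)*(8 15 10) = [2, 1, 11, 3, 15, 5, 6, 7, 14, 10, 12, 4, 9, 13, 8, 0] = (0 2 11 4 15)(8 14)(9 10 12)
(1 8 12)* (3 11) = [0, 8, 2, 11, 4, 5, 6, 7, 12, 9, 10, 3, 1] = (1 8 12)(3 11)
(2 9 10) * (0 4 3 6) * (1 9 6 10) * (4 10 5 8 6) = (0 10 2 4 3 5 8 6)(1 9) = [10, 9, 4, 5, 3, 8, 0, 7, 6, 1, 2]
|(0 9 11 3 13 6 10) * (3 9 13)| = |(0 13 6 10)(9 11)| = 4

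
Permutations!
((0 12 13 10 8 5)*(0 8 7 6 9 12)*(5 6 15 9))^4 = (5 8 6)(7 13 9)(10 12 15)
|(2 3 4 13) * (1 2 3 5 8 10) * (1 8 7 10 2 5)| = |(1 5 7 10 8 2)(3 4 13)| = 6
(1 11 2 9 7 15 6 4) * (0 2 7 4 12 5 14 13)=(0 2 9 4 1 11 7 15 6 12 5 14 13)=[2, 11, 9, 3, 1, 14, 12, 15, 8, 4, 10, 7, 5, 0, 13, 6]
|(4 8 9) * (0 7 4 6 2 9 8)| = 3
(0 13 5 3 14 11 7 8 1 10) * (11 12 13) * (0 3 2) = (0 11 7 8 1 10 3 14 12 13 5 2) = [11, 10, 0, 14, 4, 2, 6, 8, 1, 9, 3, 7, 13, 5, 12]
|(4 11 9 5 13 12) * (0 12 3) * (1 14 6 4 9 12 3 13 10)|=18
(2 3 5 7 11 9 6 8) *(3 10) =[0, 1, 10, 5, 4, 7, 8, 11, 2, 6, 3, 9] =(2 10 3 5 7 11 9 6 8)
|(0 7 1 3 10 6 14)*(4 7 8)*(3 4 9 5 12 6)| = 42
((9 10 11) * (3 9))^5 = (3 9 10 11)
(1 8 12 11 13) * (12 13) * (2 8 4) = (1 4 2 8 13)(11 12) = [0, 4, 8, 3, 2, 5, 6, 7, 13, 9, 10, 12, 11, 1]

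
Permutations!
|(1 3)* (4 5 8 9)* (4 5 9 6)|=|(1 3)(4 9 5 8 6)|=10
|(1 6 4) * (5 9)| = 6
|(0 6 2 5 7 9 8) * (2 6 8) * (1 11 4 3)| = |(0 8)(1 11 4 3)(2 5 7 9)| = 4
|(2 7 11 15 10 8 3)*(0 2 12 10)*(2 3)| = 9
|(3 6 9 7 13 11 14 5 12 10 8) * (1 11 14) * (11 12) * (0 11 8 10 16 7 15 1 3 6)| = 33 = |(0 11 3)(1 12 16 7 13 14 5 8 6 9 15)|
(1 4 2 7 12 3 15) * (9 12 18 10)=(1 4 2 7 18 10 9 12 3 15)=[0, 4, 7, 15, 2, 5, 6, 18, 8, 12, 9, 11, 3, 13, 14, 1, 16, 17, 10]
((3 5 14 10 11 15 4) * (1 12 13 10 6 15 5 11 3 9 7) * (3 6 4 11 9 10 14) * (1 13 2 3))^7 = (1 14)(2 10)(3 6)(4 12)(5 13)(7 11)(9 15)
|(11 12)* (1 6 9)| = |(1 6 9)(11 12)| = 6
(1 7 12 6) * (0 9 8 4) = (0 9 8 4)(1 7 12 6) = [9, 7, 2, 3, 0, 5, 1, 12, 4, 8, 10, 11, 6]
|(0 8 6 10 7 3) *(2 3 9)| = 8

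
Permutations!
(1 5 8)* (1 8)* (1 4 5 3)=(8)(1 3)(4 5)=[0, 3, 2, 1, 5, 4, 6, 7, 8]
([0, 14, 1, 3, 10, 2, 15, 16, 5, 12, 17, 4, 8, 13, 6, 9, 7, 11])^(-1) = (1 2 5 8 12 9 15 6 14)(4 11 17 10)(7 16)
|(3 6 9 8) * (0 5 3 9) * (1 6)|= |(0 5 3 1 6)(8 9)|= 10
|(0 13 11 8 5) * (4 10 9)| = 15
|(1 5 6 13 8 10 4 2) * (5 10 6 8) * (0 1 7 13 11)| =|(0 1 10 4 2 7 13 5 8 6 11)| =11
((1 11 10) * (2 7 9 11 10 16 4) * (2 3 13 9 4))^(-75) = (1 10)(2 9 4 16 13 7 11 3)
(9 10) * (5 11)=[0, 1, 2, 3, 4, 11, 6, 7, 8, 10, 9, 5]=(5 11)(9 10)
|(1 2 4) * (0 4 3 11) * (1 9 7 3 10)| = 6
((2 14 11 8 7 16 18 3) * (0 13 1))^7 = (0 13 1)(2 3 18 16 7 8 11 14)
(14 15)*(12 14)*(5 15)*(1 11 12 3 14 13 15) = (1 11 12 13 15 3 14 5) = [0, 11, 2, 14, 4, 1, 6, 7, 8, 9, 10, 12, 13, 15, 5, 3]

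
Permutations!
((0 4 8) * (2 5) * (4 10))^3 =((0 10 4 8)(2 5))^3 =(0 8 4 10)(2 5)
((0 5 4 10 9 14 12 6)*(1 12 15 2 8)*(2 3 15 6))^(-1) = (0 6 14 9 10 4 5)(1 8 2 12)(3 15)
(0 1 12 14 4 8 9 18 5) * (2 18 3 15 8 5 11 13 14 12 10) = (0 1 10 2 18 11 13 14 4 5)(3 15 8 9) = [1, 10, 18, 15, 5, 0, 6, 7, 9, 3, 2, 13, 12, 14, 4, 8, 16, 17, 11]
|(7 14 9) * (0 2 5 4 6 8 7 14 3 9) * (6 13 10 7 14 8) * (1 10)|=12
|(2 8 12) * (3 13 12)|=|(2 8 3 13 12)|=5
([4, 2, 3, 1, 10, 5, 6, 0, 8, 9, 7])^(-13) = [7, 3, 1, 2, 0, 5, 6, 10, 8, 9, 4]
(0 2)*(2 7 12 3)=(0 7 12 3 2)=[7, 1, 0, 2, 4, 5, 6, 12, 8, 9, 10, 11, 3]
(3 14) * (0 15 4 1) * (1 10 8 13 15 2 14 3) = (0 2 14 1)(4 10 8 13 15) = [2, 0, 14, 3, 10, 5, 6, 7, 13, 9, 8, 11, 12, 15, 1, 4]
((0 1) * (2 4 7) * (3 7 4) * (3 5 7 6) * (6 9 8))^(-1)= (0 1)(2 7 5)(3 6 8 9)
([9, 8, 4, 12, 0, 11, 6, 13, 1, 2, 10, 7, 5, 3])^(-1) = [4, 8, 9, 13, 2, 12, 6, 11, 1, 0, 10, 5, 3, 7]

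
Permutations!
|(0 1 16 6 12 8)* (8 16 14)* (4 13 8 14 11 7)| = 21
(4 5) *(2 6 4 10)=(2 6 4 5 10)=[0, 1, 6, 3, 5, 10, 4, 7, 8, 9, 2]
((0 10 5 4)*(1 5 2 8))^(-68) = (0 2 1 4 10 8 5)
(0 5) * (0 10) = (0 5 10) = [5, 1, 2, 3, 4, 10, 6, 7, 8, 9, 0]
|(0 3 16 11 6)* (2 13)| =10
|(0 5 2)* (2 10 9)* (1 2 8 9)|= 10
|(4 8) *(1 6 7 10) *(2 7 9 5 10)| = 10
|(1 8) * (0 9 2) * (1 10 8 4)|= 6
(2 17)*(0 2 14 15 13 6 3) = (0 2 17 14 15 13 6 3) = [2, 1, 17, 0, 4, 5, 3, 7, 8, 9, 10, 11, 12, 6, 15, 13, 16, 14]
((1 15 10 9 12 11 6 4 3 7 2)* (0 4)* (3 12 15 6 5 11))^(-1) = ((0 4 12 3 7 2 1 6)(5 11)(9 15 10))^(-1) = (0 6 1 2 7 3 12 4)(5 11)(9 10 15)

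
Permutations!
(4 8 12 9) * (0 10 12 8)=(0 10 12 9 4)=[10, 1, 2, 3, 0, 5, 6, 7, 8, 4, 12, 11, 9]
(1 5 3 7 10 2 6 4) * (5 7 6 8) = (1 7 10 2 8 5 3 6 4) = [0, 7, 8, 6, 1, 3, 4, 10, 5, 9, 2]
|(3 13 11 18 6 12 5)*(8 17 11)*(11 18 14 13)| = |(3 11 14 13 8 17 18 6 12 5)| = 10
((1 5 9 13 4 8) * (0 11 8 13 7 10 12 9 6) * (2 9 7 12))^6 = (13)(2 9 12 7 10)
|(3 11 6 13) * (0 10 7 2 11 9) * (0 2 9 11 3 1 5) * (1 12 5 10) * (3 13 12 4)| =|(0 1 10 7 9 2 13 4 3 11 6 12 5)| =13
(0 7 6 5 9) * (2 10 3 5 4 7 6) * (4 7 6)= (0 4 6 7 2 10 3 5 9)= [4, 1, 10, 5, 6, 9, 7, 2, 8, 0, 3]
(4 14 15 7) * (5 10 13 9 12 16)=(4 14 15 7)(5 10 13 9 12 16)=[0, 1, 2, 3, 14, 10, 6, 4, 8, 12, 13, 11, 16, 9, 15, 7, 5]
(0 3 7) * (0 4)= (0 3 7 4)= [3, 1, 2, 7, 0, 5, 6, 4]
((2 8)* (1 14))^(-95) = (1 14)(2 8)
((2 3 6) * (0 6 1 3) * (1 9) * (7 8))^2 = ((0 6 2)(1 3 9)(7 8))^2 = (0 2 6)(1 9 3)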